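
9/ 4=2.25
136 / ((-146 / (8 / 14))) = -272 / 511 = -0.53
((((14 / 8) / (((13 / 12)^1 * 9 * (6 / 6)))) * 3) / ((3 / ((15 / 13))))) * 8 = 280 / 169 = 1.66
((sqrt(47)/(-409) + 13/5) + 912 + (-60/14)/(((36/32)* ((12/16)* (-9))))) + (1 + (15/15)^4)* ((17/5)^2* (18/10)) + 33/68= 4613541887/4819500 - sqrt(47)/409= 957.25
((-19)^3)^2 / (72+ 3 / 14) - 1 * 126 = 658514948 / 1011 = 651350.10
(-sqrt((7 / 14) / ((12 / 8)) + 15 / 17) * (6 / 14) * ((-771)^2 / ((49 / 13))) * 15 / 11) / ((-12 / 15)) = 579579975 * sqrt(3162) / 256564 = 127027.74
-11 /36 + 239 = 8593 /36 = 238.69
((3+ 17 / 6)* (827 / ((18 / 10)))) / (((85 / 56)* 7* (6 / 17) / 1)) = 57890 / 81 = 714.69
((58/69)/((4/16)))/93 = 232/6417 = 0.04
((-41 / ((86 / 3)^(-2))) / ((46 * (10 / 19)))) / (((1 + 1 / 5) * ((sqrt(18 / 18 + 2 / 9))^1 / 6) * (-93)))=67.68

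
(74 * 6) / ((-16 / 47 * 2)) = -5217 / 8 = -652.12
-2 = -2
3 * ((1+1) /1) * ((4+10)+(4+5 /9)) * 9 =1002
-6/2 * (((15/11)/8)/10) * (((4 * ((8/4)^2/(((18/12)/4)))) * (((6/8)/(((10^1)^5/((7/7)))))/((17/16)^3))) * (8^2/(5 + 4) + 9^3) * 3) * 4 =-162816/1351075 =-0.12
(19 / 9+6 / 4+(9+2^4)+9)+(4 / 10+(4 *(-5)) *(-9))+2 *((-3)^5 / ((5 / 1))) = 10873 / 90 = 120.81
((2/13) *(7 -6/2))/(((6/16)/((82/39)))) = 5248/1521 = 3.45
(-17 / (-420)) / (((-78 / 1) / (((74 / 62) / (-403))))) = 629 / 409270680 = 0.00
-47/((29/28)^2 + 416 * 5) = -0.02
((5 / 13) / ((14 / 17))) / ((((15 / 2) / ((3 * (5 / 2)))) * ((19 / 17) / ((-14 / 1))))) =-1445 / 247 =-5.85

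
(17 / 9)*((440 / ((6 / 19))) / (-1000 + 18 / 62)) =-129580 / 49221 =-2.63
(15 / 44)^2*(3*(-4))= -1.39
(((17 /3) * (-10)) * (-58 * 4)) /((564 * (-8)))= -2465 /846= -2.91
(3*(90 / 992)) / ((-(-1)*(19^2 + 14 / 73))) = 3285 / 4359344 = 0.00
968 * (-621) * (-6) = 3606768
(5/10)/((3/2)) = 1/3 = 0.33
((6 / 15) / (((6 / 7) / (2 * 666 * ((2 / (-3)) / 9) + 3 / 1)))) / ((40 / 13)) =-26117 / 1800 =-14.51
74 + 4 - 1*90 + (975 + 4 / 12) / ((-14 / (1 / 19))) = -47 / 3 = -15.67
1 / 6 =0.17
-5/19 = -0.26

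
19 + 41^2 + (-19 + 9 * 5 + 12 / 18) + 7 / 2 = 10381 / 6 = 1730.17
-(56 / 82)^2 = -784 / 1681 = -0.47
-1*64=-64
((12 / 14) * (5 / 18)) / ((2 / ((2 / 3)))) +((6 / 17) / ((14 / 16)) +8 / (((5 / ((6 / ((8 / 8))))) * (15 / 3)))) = 64333 / 26775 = 2.40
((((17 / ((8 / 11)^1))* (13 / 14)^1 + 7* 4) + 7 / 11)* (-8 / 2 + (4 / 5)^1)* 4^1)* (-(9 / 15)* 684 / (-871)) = -509068368 / 1676675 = -303.62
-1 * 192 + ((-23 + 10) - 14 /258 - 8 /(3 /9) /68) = -450458 /2193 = -205.41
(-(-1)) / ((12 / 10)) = 5 / 6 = 0.83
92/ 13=7.08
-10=-10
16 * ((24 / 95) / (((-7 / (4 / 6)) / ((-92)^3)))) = 199344128 / 665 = 299765.61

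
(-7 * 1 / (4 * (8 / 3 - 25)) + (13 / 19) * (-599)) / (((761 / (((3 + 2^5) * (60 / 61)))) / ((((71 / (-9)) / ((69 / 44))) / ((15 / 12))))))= 912559075120 / 12232444131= 74.60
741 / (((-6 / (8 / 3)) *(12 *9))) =-247 / 81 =-3.05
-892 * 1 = -892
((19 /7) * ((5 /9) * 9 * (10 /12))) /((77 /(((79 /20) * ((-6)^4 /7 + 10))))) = 5125915 /45276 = 113.21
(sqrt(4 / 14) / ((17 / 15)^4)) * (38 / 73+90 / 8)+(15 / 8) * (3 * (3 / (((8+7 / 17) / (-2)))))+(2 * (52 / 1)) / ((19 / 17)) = 24856875 * sqrt(14) / 24388132+967691 / 10868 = 92.85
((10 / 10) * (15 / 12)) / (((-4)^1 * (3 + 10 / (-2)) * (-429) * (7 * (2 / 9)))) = -15 / 64064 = -0.00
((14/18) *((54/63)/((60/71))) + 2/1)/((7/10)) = 3.98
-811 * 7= -5677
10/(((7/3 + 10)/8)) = 240/37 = 6.49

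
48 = 48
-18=-18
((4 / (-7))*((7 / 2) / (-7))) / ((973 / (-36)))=-72 / 6811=-0.01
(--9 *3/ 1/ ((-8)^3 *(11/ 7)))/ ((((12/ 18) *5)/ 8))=-0.08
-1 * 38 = -38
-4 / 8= -1 / 2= -0.50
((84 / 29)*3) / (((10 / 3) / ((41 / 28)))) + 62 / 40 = 5.37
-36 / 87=-0.41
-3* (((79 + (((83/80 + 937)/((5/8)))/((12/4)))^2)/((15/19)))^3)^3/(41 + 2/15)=-1843313942927960927466861559251819164806946144893032564461687627625139119775538460532672590034235071/778998541871206462383270263671875000000000000000000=-2366261095303462153149745000000000000000000000000.00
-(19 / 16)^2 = -361 / 256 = -1.41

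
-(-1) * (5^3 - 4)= 121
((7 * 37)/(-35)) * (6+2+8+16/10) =-130.24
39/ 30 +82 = 833/ 10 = 83.30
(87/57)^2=841/361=2.33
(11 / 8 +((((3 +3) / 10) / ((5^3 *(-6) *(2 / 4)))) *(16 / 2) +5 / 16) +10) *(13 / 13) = 116747 / 10000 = 11.67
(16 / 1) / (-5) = -16 / 5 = -3.20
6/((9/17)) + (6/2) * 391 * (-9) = -31637/3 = -10545.67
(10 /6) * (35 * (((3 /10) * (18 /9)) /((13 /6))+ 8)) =18830 /39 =482.82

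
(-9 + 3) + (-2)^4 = 10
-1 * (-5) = 5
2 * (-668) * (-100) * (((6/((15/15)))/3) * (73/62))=9752800/31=314606.45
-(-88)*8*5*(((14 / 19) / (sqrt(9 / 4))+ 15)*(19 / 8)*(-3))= -388520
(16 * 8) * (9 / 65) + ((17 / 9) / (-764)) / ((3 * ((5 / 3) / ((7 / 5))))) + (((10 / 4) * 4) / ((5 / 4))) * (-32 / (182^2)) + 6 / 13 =25873883881 / 1423503900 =18.18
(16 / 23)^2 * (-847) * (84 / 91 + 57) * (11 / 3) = -598673152 / 6877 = -87054.41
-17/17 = -1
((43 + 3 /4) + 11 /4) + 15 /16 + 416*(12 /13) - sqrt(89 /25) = 6903 /16 - sqrt(89) /5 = 429.55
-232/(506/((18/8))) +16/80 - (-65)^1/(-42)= -126409/53130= -2.38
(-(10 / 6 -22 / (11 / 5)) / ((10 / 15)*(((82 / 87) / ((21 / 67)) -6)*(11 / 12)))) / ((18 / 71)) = -1080975 / 60148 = -17.97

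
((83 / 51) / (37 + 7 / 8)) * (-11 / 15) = -7304 / 231795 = -0.03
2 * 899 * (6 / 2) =5394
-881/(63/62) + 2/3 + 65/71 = -3871085/4473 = -865.43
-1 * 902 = -902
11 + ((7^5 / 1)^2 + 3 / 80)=22598020803 / 80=282475260.04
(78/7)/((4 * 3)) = 13/14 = 0.93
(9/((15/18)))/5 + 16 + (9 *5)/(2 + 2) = 29.41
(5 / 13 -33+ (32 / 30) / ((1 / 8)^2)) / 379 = 6952 / 73905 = 0.09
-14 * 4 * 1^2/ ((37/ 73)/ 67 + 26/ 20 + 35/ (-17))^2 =-38715172210400/ 390186373201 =-99.22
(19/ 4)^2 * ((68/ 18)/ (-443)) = -6137/ 31896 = -0.19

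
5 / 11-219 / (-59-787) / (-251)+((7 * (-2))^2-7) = 147508885 / 778602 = 189.45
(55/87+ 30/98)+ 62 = 268306/4263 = 62.94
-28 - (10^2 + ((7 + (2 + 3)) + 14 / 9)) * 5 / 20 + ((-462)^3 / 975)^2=19448309023655393 / 1901250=10229222366.16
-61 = -61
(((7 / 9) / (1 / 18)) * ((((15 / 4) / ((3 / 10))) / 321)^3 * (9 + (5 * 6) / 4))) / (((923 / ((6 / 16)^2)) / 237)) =285140625 / 578925920768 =0.00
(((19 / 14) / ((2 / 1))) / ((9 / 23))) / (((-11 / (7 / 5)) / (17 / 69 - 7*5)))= 2071 / 270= 7.67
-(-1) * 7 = 7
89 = 89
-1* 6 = -6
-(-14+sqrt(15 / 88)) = 14-sqrt(330) / 44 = 13.59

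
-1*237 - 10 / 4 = -479 / 2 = -239.50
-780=-780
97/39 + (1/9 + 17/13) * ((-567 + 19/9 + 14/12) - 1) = -841076/1053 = -798.74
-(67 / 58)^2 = -4489 / 3364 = -1.33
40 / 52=10 / 13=0.77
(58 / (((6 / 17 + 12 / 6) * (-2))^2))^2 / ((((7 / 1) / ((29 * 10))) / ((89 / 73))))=346.46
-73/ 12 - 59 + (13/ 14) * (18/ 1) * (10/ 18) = -4687/ 84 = -55.80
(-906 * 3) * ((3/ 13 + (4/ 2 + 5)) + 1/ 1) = -290826/ 13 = -22371.23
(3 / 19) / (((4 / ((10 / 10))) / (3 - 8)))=-15 / 76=-0.20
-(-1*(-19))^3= -6859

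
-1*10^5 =-100000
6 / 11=0.55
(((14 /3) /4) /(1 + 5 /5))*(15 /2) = 35 /8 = 4.38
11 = 11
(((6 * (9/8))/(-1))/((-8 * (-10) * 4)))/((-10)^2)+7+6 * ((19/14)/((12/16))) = 15999811/896000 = 17.86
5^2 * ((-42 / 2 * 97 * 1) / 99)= -16975 / 33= -514.39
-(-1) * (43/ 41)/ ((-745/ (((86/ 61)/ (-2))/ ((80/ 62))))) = 57319/ 74529800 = 0.00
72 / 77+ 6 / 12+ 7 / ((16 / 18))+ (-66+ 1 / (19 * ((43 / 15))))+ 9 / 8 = -6988759 / 125818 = -55.55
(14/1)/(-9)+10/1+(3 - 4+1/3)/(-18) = 229/27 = 8.48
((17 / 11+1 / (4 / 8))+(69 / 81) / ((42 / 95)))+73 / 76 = 6.43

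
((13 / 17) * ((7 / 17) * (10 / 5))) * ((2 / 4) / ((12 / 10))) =0.26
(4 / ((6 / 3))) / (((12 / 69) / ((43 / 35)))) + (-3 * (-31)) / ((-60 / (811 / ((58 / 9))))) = -1469159 / 8120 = -180.93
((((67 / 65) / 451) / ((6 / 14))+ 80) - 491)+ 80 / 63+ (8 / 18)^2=-6807000934 / 16621605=-409.53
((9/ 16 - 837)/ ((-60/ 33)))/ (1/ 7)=1030491/ 320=3220.28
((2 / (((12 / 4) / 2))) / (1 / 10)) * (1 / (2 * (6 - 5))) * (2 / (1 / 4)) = 160 / 3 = 53.33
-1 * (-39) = 39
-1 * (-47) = 47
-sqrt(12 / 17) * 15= -30 * sqrt(51) / 17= -12.60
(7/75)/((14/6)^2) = 3/175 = 0.02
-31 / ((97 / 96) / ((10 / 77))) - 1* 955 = -7162655 / 7469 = -958.98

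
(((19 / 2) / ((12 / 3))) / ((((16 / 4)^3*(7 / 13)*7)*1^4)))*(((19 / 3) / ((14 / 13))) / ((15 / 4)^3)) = 61009 / 55566000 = 0.00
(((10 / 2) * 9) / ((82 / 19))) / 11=855 / 902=0.95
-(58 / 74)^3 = -24389 / 50653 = -0.48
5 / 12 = 0.42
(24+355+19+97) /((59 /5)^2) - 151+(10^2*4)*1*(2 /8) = -165156 /3481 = -47.44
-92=-92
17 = 17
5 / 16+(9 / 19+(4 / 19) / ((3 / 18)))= 623 / 304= 2.05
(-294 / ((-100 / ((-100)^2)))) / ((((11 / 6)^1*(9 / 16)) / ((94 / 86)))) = 14739200 / 473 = 31161.10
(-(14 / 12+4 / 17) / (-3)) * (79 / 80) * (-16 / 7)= -11297 / 10710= -1.05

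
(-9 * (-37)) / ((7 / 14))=666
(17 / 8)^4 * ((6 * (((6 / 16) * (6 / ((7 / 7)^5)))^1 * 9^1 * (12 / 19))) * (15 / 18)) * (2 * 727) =73774516905 / 38912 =1895932.28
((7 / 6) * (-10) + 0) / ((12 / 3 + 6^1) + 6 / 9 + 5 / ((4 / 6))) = -70 / 109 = -0.64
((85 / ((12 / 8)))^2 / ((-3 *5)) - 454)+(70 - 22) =-16742 / 27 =-620.07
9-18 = -9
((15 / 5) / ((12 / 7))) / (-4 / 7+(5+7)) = 49 / 320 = 0.15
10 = 10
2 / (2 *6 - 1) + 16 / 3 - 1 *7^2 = -1435 / 33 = -43.48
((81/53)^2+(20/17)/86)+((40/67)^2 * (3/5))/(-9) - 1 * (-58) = 60.33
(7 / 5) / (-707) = -1 / 505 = -0.00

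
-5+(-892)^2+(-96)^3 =-89077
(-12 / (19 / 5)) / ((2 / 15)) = -450 / 19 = -23.68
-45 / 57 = -0.79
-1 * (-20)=20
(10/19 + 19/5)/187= 411/17765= 0.02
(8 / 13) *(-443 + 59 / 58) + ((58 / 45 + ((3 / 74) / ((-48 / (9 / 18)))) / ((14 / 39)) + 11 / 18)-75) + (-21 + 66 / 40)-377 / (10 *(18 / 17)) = -44999082407 / 112484736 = -400.05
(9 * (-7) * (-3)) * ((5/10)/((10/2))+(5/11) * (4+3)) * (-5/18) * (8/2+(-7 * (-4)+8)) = -75810/11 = -6891.82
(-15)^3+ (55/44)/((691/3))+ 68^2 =3452251/2764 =1249.01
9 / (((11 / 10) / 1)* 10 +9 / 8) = 72 / 97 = 0.74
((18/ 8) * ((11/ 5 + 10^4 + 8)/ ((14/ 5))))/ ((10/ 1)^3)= 450459/ 56000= 8.04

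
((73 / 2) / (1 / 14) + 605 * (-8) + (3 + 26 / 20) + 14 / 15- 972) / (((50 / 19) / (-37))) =111687719 / 1500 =74458.48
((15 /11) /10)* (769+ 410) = 3537 /22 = 160.77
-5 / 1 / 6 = -5 / 6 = -0.83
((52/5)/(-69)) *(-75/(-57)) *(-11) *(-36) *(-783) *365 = 9808484400/437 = 22445044.39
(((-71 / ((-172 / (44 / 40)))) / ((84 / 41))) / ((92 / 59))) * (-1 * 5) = -0.71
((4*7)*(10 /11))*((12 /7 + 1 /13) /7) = 6520 /1001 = 6.51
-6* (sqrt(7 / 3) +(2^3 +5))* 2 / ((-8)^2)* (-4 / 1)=sqrt(21) / 4 +39 / 4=10.90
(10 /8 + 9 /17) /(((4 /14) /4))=847 /34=24.91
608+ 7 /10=6087 /10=608.70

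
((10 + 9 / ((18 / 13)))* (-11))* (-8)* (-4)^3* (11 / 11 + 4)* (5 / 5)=-464640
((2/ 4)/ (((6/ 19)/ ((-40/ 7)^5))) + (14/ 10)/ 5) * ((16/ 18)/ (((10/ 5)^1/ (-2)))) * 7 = 97277176424/ 1620675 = 60022.63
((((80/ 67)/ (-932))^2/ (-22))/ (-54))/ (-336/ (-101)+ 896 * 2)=2525/ 3281125007428884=0.00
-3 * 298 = -894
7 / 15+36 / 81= 41 / 45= 0.91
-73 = -73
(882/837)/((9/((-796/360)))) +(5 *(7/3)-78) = -66.59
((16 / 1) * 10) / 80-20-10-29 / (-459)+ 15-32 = -20626 / 459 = -44.94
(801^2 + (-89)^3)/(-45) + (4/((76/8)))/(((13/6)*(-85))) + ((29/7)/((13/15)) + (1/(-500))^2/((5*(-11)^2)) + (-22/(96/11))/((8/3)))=451970083791413171/320089770000000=1412.01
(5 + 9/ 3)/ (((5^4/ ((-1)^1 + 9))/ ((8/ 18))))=256/ 5625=0.05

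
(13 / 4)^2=169 / 16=10.56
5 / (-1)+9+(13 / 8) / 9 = 301 / 72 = 4.18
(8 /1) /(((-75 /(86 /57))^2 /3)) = 0.01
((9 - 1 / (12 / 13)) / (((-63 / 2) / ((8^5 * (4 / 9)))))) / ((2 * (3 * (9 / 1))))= -3112960 / 45927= -67.78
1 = 1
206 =206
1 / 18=0.06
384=384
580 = 580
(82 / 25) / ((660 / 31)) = 1271 / 8250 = 0.15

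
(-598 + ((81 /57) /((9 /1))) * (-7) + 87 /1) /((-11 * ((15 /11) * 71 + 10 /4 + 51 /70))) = 170275 /365921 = 0.47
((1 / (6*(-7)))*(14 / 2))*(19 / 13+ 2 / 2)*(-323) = 5168 / 39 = 132.51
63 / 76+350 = 26663 / 76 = 350.83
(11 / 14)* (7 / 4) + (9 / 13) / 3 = 167 / 104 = 1.61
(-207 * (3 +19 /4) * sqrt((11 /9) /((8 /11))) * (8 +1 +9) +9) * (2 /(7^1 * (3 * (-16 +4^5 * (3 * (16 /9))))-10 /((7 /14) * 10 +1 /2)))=-0.65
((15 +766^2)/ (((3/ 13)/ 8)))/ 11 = 61024184/ 33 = 1849217.70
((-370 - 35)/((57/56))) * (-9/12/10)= 567/19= 29.84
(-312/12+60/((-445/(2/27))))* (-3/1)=20834/267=78.03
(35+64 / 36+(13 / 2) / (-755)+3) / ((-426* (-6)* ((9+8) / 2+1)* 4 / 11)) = 5945093 / 1319969520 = 0.00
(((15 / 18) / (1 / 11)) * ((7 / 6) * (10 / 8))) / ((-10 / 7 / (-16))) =2695 / 18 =149.72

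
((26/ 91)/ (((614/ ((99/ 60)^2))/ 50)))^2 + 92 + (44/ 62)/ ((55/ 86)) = 4265775935003/ 45812553920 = 93.11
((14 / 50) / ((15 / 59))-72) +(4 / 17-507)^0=-26212 / 375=-69.90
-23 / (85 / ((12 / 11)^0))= -23 / 85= -0.27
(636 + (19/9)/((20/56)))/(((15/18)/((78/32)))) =187759/100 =1877.59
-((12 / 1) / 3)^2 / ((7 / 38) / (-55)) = 33440 / 7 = 4777.14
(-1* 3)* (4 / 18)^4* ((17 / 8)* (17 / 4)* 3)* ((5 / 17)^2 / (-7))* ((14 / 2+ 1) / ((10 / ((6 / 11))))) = 20 / 18711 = 0.00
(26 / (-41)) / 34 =-13 / 697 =-0.02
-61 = -61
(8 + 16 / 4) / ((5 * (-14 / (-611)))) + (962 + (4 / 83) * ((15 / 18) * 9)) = 3099938 / 2905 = 1067.10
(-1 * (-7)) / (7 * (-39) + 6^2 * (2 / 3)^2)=-7 / 257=-0.03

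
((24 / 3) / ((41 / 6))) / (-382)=-24 / 7831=-0.00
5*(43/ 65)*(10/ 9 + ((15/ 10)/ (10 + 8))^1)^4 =147008443/ 21835008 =6.73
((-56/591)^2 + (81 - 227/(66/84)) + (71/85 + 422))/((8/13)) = 228127395587/653155470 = 349.27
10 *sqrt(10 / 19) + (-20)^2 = 10 *sqrt(190) / 19 + 400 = 407.25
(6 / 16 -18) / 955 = -141 / 7640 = -0.02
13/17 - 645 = -10952/17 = -644.24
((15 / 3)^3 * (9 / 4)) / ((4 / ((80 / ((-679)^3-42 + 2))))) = -5625 / 313046879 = -0.00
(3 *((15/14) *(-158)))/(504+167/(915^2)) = -2976334875/2953730969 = -1.01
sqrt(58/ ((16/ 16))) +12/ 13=12/ 13 +sqrt(58)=8.54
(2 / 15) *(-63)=-42 / 5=-8.40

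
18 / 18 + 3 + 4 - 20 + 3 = -9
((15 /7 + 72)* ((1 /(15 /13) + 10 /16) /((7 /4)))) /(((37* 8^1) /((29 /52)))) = 898043 /7542080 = 0.12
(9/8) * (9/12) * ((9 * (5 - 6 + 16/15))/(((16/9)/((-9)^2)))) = 59049/2560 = 23.07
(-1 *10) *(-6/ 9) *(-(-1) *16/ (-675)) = -0.16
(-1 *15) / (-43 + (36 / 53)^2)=42135 / 119491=0.35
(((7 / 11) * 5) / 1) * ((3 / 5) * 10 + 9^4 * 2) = 459480 / 11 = 41770.91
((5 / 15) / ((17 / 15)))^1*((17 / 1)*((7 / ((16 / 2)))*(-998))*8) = -34930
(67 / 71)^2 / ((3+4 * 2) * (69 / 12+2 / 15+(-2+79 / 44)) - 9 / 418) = 28146030 / 1973707771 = 0.01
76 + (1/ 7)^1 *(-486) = 46/ 7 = 6.57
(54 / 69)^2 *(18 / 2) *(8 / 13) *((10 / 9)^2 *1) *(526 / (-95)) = -3029760 / 130663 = -23.19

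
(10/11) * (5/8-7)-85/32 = -2975/352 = -8.45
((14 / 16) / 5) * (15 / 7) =3 / 8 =0.38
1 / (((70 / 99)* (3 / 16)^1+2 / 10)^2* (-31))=-1742400 / 5974351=-0.29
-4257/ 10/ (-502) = 0.85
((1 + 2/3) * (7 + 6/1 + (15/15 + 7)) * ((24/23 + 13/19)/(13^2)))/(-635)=-5285/9379331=-0.00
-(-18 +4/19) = 338/19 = 17.79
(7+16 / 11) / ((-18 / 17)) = -527 / 66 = -7.98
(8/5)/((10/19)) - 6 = -74/25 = -2.96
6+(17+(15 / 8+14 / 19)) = 3893 / 152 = 25.61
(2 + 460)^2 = 213444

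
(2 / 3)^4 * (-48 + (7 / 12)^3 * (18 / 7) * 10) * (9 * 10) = -20590 / 27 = -762.59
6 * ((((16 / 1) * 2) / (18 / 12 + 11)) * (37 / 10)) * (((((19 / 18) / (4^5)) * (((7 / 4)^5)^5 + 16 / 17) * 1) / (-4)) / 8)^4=16081707865005928377035403768054721069206839043958717532299747133171617116688792853896629347077 / 130559459650063460432622975225293407149474992254996034913383747797986318758870777856000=123175355.57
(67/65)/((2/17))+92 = 13099/130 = 100.76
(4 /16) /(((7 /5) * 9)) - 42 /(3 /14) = -49387 /252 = -195.98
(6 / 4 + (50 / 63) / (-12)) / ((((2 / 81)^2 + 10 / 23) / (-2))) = -1514619 / 229957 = -6.59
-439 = -439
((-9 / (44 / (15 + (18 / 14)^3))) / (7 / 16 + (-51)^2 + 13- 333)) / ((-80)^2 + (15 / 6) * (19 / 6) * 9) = -76896 / 324093893165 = -0.00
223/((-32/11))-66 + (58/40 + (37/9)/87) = -17684399/125280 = -141.16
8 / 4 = 2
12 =12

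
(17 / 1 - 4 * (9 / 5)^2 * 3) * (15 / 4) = -1641 / 20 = -82.05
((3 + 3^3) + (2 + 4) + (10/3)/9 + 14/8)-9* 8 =-3659/108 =-33.88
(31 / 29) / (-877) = -31 / 25433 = -0.00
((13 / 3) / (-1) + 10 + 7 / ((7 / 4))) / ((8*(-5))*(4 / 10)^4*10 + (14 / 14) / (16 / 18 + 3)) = -5075 / 5241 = -0.97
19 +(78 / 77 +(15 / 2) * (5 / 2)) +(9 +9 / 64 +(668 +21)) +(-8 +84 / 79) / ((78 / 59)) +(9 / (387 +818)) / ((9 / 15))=2677282085117 / 3659143488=731.67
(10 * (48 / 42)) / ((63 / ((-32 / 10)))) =-256 / 441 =-0.58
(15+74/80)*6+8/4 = 1951/20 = 97.55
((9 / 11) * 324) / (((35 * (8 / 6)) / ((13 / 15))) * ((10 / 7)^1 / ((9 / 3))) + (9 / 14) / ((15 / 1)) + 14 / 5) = 7960680 / 855371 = 9.31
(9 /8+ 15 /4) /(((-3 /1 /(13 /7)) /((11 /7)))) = -1859 /392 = -4.74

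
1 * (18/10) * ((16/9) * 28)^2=200704/45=4460.09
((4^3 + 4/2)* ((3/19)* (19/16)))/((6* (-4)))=-33/64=-0.52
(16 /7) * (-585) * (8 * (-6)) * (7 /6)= 74880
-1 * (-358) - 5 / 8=2859 / 8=357.38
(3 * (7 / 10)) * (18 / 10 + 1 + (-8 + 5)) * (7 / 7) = -21 / 50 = -0.42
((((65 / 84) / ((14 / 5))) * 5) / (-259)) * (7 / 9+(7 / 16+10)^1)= -2624375 / 43860096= -0.06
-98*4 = -392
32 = 32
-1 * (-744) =744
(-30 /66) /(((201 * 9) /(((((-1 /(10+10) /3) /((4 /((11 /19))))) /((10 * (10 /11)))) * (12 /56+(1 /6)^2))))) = 671 /41575161600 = 0.00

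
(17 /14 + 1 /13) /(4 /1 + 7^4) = 47 /87542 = 0.00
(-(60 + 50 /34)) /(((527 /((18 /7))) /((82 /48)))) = -128535 /250852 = -0.51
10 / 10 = 1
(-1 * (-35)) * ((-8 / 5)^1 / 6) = -28 / 3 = -9.33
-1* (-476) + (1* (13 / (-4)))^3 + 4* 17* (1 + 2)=41323 / 64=645.67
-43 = -43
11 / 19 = 0.58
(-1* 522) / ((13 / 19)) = -9918 / 13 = -762.92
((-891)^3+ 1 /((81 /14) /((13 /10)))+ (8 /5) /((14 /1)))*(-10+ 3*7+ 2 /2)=-8021325987296 /945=-8488175647.93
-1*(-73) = 73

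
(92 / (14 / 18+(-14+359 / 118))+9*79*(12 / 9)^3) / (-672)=-6795913 / 2724372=-2.49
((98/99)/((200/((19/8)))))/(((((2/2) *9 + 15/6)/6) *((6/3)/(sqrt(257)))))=931 *sqrt(257)/303600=0.05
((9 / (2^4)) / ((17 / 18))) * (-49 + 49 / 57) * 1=-9261 / 323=-28.67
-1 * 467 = -467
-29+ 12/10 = -27.80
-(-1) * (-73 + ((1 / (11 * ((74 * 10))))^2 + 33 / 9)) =-13781996797 / 198778800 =-69.33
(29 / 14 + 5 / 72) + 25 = 13679 / 504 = 27.14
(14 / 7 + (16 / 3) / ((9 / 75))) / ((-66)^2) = 19 / 1782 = 0.01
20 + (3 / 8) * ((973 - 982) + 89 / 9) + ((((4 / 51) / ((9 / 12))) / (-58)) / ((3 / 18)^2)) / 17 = 511145 / 25143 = 20.33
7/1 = 7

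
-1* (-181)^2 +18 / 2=-32752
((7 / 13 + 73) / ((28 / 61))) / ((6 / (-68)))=-495686 / 273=-1815.70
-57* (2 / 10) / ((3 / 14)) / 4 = -133 / 10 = -13.30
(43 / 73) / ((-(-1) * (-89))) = -43 / 6497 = -0.01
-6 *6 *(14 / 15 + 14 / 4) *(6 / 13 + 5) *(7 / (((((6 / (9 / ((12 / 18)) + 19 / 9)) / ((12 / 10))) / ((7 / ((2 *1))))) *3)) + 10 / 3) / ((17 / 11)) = -1617198737 / 99450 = -16261.43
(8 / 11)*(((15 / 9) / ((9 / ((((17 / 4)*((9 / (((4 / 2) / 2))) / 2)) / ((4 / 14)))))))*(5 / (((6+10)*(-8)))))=-2975 / 8448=-0.35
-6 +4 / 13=-74 / 13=-5.69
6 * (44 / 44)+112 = 118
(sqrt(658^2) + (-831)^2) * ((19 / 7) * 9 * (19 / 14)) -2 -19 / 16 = 17966161749 / 784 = 22916022.64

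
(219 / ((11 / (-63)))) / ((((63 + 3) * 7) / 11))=-657 / 22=-29.86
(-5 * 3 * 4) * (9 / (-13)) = 540 / 13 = 41.54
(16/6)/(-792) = -1/297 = -0.00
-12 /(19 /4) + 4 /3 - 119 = -6851 /57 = -120.19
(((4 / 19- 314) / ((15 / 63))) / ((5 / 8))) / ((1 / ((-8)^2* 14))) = -1889364.08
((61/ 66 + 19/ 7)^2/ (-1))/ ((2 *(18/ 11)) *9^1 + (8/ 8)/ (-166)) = -234538163/ 521705646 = -0.45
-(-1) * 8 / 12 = 0.67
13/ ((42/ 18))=39/ 7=5.57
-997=-997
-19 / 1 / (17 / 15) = -285 / 17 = -16.76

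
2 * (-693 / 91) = -198 / 13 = -15.23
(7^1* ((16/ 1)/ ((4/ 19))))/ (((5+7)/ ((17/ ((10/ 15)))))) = 2261/ 2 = 1130.50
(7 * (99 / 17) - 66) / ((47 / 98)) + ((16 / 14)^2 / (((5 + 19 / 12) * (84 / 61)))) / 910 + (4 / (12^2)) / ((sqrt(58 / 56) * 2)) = -518339934022 / 9850978865 + sqrt(203) / 1044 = -52.60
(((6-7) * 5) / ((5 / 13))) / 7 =-13 / 7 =-1.86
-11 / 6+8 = 37 / 6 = 6.17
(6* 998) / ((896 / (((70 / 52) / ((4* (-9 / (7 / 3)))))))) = -17465 / 29952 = -0.58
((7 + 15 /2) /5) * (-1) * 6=-87 /5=-17.40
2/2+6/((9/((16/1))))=35/3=11.67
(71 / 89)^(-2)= 1.57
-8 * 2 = -16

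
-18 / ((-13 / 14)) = 19.38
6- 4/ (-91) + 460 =42410/ 91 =466.04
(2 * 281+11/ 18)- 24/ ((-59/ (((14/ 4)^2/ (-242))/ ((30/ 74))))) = 361450631/ 642510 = 562.56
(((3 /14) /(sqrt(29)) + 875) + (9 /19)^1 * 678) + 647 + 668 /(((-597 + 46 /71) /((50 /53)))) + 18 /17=3 * sqrt(29) /406 + 1335987930586 /724835579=1843.20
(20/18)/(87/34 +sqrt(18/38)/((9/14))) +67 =72099461/1067723 - 161840 * sqrt(19)/3203169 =67.31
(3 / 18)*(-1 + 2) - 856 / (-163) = 5299 / 978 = 5.42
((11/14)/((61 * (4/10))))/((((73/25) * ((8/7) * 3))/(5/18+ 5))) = 130625/7694784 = 0.02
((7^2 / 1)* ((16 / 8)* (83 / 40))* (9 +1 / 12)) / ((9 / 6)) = 443303 / 360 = 1231.40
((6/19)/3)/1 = 2/19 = 0.11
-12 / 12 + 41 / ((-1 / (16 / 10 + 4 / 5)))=-497 / 5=-99.40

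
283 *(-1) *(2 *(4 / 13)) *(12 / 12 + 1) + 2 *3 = -4450 / 13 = -342.31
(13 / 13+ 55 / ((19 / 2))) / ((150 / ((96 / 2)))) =1032 / 475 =2.17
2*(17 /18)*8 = 136 /9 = 15.11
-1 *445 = -445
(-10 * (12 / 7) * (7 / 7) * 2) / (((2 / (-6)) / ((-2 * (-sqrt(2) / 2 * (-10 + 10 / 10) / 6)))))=-1080 * sqrt(2) / 7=-218.19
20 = 20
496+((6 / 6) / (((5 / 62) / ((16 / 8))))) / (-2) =2418 / 5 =483.60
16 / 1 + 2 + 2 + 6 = 26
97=97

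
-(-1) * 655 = 655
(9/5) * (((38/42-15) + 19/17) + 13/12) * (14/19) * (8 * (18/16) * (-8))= 366876/323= 1135.84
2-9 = -7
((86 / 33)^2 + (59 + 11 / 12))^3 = 24535880174192941 / 82653950016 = 296850.67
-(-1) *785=785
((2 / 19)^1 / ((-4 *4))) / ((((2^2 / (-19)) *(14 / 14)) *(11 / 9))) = 9 / 352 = 0.03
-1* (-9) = 9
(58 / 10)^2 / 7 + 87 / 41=49706 / 7175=6.93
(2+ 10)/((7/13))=156/7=22.29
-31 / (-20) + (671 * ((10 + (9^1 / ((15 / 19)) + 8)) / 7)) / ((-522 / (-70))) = 660277 / 1740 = 379.47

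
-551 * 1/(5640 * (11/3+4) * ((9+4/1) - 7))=-551/259440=-0.00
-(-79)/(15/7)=553/15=36.87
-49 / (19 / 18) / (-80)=441 / 760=0.58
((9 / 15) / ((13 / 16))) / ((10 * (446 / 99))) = 1188 / 72475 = 0.02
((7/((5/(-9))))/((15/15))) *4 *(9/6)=-75.60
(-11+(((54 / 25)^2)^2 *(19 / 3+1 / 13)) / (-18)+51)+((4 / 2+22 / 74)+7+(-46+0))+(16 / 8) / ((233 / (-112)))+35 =10361096337 / 350228125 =29.58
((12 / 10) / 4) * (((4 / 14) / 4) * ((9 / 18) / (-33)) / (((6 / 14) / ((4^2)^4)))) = -8192 / 165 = -49.65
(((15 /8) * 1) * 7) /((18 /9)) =105 /16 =6.56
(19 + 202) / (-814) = -221 / 814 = -0.27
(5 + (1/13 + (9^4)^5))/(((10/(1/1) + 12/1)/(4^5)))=80921421295482918133248/143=565884065003377049882.85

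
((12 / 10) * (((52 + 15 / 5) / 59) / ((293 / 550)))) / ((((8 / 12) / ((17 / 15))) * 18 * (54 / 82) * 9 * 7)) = 421685 / 88215561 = 0.00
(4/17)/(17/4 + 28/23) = 368/8551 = 0.04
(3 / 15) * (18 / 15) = 6 / 25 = 0.24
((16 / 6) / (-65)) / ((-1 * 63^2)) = 8 / 773955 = 0.00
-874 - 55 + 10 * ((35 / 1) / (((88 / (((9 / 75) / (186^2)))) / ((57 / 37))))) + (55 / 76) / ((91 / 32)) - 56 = -10655081504043 / 10820137328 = -984.75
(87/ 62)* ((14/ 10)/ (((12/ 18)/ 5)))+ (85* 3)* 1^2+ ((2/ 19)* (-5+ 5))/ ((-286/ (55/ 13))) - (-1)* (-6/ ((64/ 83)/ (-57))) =707559/ 992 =713.27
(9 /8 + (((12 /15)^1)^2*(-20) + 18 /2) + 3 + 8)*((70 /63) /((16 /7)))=259 /64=4.05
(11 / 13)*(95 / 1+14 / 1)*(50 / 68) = 29975 / 442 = 67.82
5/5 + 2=3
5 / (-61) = -5 / 61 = -0.08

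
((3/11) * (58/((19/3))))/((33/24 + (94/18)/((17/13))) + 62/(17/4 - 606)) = 1537899696/3242184605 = 0.47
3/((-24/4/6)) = -3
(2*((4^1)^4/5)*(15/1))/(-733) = -1536/733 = -2.10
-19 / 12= -1.58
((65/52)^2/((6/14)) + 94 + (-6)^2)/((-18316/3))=-6415/293056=-0.02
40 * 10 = 400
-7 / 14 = -1 / 2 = -0.50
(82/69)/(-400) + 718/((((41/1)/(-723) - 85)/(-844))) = 755777757433/106080600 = 7124.56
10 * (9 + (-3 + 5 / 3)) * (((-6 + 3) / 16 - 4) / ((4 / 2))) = -7705 / 48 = -160.52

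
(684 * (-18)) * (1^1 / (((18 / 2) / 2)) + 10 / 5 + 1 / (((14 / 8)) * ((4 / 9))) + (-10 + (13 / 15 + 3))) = 1131336 / 35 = 32323.89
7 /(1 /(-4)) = -28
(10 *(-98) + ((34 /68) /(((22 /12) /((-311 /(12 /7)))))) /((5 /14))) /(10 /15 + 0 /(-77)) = -369117 /220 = -1677.80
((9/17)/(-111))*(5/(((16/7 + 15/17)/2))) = -210/13949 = -0.02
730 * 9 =6570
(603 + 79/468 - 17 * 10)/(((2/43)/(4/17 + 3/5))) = 618913319/79560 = 7779.20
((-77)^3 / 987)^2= 4253517961 / 19881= 213948.89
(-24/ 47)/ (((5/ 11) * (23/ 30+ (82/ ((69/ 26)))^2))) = -2513808/ 2138064827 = -0.00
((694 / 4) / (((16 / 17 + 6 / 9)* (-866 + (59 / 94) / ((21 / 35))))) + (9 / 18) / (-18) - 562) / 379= -1.48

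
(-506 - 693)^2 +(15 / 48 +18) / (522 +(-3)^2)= 12213858389 / 8496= 1437601.03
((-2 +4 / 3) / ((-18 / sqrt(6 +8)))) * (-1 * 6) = -2 * sqrt(14) / 9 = -0.83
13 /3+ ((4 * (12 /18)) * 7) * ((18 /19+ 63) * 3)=204367 /57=3585.39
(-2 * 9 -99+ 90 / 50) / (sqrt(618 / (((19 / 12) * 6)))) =-14.28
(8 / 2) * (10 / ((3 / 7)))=93.33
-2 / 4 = -1 / 2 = -0.50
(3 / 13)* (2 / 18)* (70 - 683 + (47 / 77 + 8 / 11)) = -47098 / 3003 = -15.68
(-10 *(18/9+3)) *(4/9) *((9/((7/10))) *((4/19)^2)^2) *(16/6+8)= -16384000/2736741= -5.99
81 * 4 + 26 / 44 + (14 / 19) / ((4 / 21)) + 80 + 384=165624 / 209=792.46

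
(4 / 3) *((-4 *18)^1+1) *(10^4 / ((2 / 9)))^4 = -388192500000000000000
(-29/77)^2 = 841/5929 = 0.14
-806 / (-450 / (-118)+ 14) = -47554 / 1051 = -45.25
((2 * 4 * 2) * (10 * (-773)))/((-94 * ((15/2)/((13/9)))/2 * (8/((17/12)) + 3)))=10933312/186543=58.61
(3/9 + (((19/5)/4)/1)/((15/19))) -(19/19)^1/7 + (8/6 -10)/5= -713/2100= -0.34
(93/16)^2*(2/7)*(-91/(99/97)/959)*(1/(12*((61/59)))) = -71497439/988399104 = -0.07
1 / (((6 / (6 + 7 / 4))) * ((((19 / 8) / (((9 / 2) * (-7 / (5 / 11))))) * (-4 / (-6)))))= -21483 / 380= -56.53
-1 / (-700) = 1 / 700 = 0.00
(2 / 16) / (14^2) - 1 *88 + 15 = -114463 / 1568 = -73.00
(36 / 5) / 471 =12 / 785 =0.02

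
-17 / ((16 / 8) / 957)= -16269 / 2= -8134.50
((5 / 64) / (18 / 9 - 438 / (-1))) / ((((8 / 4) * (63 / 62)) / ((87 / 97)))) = 899 / 11472384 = 0.00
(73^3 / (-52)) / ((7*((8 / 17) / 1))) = -6613289 / 2912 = -2271.05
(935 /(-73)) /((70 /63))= -1683 /146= -11.53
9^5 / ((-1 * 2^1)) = -59049 / 2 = -29524.50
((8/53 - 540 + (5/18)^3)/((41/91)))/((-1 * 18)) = 15184128869/228112848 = 66.56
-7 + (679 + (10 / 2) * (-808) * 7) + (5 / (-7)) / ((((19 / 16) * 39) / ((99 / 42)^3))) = -16372961366 / 593047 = -27608.20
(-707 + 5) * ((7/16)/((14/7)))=-2457/16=-153.56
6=6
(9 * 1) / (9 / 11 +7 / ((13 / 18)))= 143 / 167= 0.86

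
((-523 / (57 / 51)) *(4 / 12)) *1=-8891 / 57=-155.98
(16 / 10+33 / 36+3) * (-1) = -331 / 60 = -5.52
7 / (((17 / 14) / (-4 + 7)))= 294 / 17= 17.29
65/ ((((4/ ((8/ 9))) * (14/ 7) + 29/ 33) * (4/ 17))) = 36465/ 1304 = 27.96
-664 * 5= -3320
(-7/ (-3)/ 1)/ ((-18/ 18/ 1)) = -7/ 3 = -2.33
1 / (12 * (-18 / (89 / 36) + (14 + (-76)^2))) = 89 / 6175944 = 0.00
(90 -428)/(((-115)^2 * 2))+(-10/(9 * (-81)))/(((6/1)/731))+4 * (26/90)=81389992/28923075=2.81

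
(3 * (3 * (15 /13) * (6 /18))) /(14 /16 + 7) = 40 /91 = 0.44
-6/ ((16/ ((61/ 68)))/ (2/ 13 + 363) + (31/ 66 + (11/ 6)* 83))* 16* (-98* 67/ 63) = 95084414656/ 1451027049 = 65.53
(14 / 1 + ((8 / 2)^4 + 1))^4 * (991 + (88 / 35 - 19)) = 5256121229884.23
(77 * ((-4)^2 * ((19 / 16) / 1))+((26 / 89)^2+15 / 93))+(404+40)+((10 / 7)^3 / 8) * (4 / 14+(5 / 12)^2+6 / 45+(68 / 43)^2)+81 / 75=7493461450270732637 / 3924400109036400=1909.45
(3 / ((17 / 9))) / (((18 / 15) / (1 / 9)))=5 / 34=0.15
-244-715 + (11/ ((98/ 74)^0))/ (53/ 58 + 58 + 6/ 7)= -23267587/ 24267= -958.82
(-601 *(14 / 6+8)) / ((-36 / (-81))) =-55893 / 4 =-13973.25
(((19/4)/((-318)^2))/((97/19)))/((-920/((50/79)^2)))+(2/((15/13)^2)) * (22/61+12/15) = 149752965630962771/85889055678444000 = 1.74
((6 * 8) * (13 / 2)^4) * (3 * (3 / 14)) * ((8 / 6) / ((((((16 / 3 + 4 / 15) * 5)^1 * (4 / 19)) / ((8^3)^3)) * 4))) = 20484691329024 / 49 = 418054925082.12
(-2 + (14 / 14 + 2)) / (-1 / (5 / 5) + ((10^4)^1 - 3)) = 1 / 9996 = 0.00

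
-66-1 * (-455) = 389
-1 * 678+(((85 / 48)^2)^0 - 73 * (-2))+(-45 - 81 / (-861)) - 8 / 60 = -2479849 / 4305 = -576.04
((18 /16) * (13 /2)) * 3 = 351 /16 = 21.94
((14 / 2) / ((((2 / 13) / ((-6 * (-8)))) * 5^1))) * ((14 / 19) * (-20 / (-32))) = 3822 / 19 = 201.16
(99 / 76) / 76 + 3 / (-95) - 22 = -22.01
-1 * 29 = -29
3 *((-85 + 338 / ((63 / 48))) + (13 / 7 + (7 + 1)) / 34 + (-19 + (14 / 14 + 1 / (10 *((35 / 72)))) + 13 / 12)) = 5572869 / 11900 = 468.31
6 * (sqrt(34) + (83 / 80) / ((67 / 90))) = 2241 / 268 + 6 * sqrt(34) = 43.35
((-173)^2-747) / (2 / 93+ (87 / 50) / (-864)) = 13026844800 / 8701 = 1497166.39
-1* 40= -40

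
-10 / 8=-5 / 4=-1.25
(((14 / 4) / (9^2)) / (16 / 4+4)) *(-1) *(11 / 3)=-77 / 3888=-0.02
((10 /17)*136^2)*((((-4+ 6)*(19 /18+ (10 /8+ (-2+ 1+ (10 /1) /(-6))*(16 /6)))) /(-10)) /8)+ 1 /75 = 294103 /225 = 1307.12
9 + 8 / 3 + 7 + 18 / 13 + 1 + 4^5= 40757 / 39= 1045.05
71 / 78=0.91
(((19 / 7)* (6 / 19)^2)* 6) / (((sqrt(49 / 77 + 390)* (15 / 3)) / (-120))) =-5184* sqrt(47267) / 571501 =-1.97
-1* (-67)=67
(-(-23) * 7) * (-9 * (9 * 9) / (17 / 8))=-55232.47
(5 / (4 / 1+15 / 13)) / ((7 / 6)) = 390 / 469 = 0.83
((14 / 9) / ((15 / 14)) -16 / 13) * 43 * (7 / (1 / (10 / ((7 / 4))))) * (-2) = -266944 / 351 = -760.52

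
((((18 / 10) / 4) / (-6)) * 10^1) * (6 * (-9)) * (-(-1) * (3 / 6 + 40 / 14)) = 3807 / 28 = 135.96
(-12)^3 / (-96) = 18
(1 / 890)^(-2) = 792100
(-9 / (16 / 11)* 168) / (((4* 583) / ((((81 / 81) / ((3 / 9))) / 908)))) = -567 / 384992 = -0.00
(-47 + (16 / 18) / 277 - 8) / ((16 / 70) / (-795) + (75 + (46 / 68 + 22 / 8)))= -86473384900 / 123312240411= -0.70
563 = 563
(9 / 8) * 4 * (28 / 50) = 63 / 25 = 2.52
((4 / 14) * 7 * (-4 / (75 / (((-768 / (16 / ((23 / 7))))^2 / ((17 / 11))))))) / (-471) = 11917312 / 3269525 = 3.64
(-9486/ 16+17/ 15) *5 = -71009/ 24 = -2958.71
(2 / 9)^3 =8 / 729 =0.01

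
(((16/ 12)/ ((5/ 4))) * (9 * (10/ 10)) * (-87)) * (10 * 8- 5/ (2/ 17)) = -31320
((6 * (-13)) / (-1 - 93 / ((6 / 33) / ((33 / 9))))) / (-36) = -13 / 11259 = -0.00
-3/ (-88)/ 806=3/ 70928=0.00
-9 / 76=-0.12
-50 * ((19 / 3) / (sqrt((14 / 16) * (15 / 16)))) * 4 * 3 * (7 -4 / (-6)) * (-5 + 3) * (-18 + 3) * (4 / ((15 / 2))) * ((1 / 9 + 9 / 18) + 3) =-72716800 * sqrt(210) / 567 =-1858494.79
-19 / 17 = -1.12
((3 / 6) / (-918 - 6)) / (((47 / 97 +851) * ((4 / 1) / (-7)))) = 97 / 87219264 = 0.00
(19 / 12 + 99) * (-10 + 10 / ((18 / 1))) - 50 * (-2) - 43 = -96439 / 108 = -892.95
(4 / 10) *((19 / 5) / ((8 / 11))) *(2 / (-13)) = -209 / 650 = -0.32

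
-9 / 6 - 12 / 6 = -7 / 2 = -3.50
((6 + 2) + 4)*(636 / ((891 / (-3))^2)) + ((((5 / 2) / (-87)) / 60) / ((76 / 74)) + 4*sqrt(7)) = 7435675 / 86405616 + 4*sqrt(7) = 10.67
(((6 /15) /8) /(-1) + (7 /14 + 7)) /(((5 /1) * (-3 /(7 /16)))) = -1043 /4800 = -0.22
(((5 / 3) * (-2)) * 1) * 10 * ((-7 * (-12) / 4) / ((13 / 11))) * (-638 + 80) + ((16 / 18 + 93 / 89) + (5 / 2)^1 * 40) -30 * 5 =3441076087 / 10413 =330459.63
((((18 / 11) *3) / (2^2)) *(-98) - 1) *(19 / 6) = -12673 / 33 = -384.03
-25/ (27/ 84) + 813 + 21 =6806/ 9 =756.22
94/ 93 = 1.01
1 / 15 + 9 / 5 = 28 / 15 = 1.87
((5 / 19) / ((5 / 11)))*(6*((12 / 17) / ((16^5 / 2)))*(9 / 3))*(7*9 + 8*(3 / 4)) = 20493 / 21168128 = 0.00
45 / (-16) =-45 / 16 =-2.81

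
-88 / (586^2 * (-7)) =22 / 600943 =0.00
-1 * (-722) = 722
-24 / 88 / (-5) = 3 / 55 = 0.05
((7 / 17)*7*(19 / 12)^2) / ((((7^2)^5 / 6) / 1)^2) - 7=-775124872605373363 / 110732124657910532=-7.00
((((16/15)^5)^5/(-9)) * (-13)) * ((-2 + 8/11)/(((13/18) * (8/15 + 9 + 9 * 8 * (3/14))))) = -248459517644732962693353828253696/485344288723689973354339599609375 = -0.51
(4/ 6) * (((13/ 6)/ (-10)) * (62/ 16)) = -403/ 720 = -0.56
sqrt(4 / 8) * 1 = sqrt(2) / 2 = 0.71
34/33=1.03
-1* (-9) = 9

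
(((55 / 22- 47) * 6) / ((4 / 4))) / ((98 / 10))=-1335 / 49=-27.24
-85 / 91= -0.93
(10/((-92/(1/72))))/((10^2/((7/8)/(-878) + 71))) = -498697/465269760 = -0.00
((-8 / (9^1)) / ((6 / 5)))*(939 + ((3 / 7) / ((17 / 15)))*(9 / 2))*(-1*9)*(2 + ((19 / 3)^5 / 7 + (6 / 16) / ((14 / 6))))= 9142574.65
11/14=0.79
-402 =-402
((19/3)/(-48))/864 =-19/124416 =-0.00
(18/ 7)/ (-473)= -18/ 3311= -0.01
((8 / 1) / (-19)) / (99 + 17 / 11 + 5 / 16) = -1408 / 337269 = -0.00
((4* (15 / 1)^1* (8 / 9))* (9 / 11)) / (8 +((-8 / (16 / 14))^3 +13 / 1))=-240 / 1771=-0.14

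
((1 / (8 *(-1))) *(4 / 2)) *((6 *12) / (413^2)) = -0.00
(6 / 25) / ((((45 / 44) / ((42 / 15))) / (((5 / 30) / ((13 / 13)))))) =0.11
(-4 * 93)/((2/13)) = -2418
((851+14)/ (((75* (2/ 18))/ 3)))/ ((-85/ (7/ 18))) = -1211/ 850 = -1.42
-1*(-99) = 99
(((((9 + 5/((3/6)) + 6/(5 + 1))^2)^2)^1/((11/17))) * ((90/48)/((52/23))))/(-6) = -4887500/143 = -34178.32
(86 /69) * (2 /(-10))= -86 /345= -0.25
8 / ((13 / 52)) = 32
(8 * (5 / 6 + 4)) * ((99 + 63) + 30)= 7424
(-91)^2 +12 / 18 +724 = 27017 / 3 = 9005.67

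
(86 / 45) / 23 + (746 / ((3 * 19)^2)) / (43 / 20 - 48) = 2972598 / 38069255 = 0.08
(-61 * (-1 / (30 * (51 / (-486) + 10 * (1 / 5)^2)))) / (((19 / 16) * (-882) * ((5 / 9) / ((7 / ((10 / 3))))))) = -19764 / 794675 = -0.02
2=2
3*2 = 6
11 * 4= 44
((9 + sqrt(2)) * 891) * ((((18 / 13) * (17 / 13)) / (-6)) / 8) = -408969 / 1352-45441 * sqrt(2) / 1352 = -350.02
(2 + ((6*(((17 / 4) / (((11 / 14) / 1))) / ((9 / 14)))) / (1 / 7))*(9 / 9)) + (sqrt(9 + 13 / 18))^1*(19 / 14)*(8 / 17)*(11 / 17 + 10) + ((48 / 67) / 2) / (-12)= 34390*sqrt(14) / 6069 + 785710 / 2211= 376.57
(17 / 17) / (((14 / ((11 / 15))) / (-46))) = -253 / 105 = -2.41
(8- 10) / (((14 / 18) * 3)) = -6 / 7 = -0.86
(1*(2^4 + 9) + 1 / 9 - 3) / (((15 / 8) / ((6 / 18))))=1592 / 405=3.93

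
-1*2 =-2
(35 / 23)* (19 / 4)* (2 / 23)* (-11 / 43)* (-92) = 14630 / 989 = 14.79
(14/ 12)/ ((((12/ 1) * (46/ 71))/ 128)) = 3976/ 207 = 19.21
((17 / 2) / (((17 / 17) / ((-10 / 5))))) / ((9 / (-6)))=34 / 3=11.33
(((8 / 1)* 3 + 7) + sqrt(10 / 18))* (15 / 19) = 5* sqrt(5) / 19 + 465 / 19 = 25.06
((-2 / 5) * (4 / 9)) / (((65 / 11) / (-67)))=2.02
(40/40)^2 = 1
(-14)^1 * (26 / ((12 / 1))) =-91 / 3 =-30.33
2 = 2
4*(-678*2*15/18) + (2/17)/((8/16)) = -76836/17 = -4519.76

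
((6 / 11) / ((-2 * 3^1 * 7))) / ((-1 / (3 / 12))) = 1 / 308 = 0.00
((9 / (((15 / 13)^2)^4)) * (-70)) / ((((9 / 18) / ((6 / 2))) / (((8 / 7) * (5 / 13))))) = -2007952544 / 3796875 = -528.84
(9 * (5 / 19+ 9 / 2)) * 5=8145 / 38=214.34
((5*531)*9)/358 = 23895/358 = 66.75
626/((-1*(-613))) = 626/613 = 1.02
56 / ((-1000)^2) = 7 / 125000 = 0.00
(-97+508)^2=168921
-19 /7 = -2.71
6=6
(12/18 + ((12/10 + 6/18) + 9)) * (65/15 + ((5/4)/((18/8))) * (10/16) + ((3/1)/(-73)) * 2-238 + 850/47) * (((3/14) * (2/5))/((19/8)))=-425520584/4889175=-87.03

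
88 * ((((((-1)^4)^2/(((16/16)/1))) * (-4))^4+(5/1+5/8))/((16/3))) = 69069/16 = 4316.81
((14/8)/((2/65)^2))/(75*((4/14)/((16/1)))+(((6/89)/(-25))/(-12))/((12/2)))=1381891875/1001278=1380.13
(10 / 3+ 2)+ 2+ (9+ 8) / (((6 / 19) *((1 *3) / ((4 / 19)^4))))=7.37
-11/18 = -0.61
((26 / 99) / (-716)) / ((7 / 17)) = -0.00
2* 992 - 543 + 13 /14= 20187 /14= 1441.93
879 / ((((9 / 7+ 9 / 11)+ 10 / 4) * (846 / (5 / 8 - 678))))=-122258059 / 799752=-152.87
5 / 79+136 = 10749 / 79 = 136.06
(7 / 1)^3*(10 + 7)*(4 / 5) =23324 / 5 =4664.80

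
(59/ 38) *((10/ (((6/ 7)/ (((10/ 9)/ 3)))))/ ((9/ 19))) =10325/ 729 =14.16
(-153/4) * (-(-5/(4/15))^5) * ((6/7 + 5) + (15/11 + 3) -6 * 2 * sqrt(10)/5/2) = -285740947265625/315392 + 217845703125 * sqrt(10)/2048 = -569615281.34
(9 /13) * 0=0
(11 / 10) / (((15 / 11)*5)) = 121 / 750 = 0.16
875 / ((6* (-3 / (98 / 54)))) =-42875 / 486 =-88.22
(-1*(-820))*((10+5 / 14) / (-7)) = -59450 / 49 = -1213.27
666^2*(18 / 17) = 7984008 / 17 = 469647.53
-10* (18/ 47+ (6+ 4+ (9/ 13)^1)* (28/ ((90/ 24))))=-1470412/ 1833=-802.19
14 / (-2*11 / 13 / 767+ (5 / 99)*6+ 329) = 4606602 / 108354131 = 0.04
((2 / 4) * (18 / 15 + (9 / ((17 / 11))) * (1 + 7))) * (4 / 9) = 2708 / 255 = 10.62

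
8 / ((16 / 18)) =9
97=97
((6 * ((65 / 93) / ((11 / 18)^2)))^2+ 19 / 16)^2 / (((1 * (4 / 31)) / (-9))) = -7388867376690120860049 / 6539228594043904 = -1129929.51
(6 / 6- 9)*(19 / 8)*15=-285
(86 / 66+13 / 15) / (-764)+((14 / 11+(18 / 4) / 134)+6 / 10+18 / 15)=5242393 / 1689204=3.10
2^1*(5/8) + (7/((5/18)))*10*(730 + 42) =778181/4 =194545.25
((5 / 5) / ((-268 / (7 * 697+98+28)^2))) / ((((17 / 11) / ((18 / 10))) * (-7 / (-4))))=-62208.77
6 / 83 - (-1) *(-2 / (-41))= 412 / 3403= 0.12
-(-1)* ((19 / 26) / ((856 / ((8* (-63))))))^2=0.19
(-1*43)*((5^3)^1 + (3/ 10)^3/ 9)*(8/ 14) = -5375129/ 1750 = -3071.50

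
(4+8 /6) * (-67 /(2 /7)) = -3752 /3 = -1250.67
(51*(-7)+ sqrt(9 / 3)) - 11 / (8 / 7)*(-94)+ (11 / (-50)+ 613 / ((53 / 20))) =sqrt(3)+ 4127909 / 5300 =780.58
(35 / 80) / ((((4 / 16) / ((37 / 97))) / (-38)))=-4921 / 194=-25.37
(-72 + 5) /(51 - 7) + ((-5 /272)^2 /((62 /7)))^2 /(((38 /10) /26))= -1.52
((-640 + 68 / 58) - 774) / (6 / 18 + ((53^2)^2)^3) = -30729 / 10684881167583793863449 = -0.00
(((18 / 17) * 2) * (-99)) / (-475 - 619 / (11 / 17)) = 9801 / 66929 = 0.15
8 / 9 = 0.89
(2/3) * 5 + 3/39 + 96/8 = 601/39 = 15.41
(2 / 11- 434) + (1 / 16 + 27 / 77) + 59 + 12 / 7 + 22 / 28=-371.91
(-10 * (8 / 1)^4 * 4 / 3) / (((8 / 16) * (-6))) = 163840 / 9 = 18204.44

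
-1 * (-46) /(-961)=-46 /961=-0.05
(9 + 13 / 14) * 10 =695 / 7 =99.29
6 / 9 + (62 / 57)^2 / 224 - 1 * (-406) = 73991521 / 181944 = 406.67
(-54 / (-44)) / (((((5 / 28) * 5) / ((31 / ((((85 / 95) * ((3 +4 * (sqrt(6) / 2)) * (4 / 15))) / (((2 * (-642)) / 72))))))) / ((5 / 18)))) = 1323483 / 7480 - 441161 * sqrt(6) / 3740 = -112.00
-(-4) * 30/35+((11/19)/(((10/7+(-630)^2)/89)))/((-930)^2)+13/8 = 807544852227923/159796861213500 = 5.05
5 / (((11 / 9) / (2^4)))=65.45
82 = 82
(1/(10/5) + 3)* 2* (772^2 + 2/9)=37547006/9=4171889.56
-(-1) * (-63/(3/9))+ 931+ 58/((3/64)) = 5938/3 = 1979.33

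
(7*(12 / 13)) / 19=84 / 247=0.34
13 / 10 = 1.30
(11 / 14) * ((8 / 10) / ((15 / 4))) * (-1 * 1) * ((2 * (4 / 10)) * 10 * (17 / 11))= -1088 / 525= -2.07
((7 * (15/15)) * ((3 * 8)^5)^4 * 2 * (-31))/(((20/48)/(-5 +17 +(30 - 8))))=-711827442245471373711322562691072/5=-142365488449094274742264500000000.00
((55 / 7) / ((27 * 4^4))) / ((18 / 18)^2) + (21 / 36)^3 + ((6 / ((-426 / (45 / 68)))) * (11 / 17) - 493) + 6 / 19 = -9289867417337 / 18863034624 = -492.49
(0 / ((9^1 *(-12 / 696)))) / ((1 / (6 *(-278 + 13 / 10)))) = 0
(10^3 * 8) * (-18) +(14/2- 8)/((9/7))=-1296007/9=-144000.78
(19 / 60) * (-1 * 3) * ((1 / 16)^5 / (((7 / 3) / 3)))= -171 / 146800640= -0.00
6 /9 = 2 /3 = 0.67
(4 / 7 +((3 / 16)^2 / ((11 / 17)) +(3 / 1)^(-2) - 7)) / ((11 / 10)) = -5555645 / 975744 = -5.69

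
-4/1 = -4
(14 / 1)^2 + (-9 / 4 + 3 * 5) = 208.75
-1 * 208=-208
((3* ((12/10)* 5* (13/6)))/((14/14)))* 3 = 117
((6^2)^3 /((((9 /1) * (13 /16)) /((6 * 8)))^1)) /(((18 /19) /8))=33619968 /13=2586151.38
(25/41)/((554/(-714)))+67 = 751994/11357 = 66.21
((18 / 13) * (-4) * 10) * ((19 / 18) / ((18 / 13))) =-380 / 9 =-42.22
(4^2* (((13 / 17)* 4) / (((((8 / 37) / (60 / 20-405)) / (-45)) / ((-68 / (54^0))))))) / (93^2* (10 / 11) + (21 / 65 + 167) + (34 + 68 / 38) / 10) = -1891312394400 / 54568427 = -34659.46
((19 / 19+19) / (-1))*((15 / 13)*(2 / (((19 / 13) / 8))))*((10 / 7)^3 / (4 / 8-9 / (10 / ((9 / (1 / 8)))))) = 48000000 / 4190431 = 11.45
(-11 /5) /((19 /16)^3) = -45056 /34295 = -1.31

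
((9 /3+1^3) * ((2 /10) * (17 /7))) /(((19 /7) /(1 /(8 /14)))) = 119 /95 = 1.25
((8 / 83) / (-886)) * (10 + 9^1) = -76 / 36769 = -0.00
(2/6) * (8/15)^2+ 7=7.09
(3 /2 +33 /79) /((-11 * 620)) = -0.00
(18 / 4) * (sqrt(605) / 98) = 99 * sqrt(5) / 196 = 1.13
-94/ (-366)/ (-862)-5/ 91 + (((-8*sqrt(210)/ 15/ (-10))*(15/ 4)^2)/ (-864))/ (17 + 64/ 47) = -793007/ 14354886-47*sqrt(210)/ 994176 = -0.06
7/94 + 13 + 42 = 5177/94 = 55.07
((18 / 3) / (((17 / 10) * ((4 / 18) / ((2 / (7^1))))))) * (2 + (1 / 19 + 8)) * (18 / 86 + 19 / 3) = 29016720 / 97223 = 298.46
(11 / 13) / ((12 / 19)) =209 / 156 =1.34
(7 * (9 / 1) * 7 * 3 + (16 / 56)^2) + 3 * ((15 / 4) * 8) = 1413.08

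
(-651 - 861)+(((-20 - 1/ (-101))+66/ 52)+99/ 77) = -28114077/ 18382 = -1529.44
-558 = -558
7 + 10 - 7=10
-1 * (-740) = 740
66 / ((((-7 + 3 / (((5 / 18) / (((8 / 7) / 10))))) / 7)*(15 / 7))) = -37730 / 1009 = -37.39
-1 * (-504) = 504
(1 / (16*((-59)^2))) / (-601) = -1 / 33473296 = -0.00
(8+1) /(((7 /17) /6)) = 918 /7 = 131.14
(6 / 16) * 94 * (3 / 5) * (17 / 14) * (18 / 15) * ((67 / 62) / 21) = 481797 / 303800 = 1.59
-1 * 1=-1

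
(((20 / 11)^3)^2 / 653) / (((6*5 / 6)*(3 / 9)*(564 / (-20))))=-64000000 / 54370978651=-0.00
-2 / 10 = -1 / 5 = -0.20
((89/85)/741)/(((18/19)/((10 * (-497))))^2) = 2088461095/53703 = 38889.10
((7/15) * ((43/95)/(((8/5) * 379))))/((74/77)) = 23177/63944880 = 0.00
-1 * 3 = -3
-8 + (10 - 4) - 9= -11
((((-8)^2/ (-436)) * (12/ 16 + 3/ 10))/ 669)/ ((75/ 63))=-588/ 3038375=-0.00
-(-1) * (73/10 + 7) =143/10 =14.30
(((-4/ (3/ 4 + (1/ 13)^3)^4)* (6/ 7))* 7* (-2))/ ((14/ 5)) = 143143434992523264/ 2648422294980875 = 54.05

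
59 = 59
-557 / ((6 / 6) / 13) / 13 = -557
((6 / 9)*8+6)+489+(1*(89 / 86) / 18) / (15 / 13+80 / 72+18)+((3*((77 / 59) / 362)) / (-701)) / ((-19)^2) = 1654241691632816719 / 3306260449587684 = 500.34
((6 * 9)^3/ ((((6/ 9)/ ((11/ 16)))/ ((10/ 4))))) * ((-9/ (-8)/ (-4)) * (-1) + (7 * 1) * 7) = 5121615015/ 256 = 20006308.65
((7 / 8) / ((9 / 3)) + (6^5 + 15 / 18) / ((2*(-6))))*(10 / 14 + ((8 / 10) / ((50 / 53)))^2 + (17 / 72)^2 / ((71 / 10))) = -16912848503837 / 18115650000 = -933.60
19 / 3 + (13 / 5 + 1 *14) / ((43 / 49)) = 16286 / 645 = 25.25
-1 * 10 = -10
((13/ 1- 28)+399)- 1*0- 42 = 342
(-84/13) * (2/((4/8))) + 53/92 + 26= 873/1196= 0.73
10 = 10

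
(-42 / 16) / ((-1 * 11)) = 21 / 88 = 0.24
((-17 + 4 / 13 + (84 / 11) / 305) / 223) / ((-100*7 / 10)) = 103849 / 97261450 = 0.00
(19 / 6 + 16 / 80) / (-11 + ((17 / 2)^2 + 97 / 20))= 101 / 1983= 0.05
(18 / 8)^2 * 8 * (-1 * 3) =-243 / 2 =-121.50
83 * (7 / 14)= 83 / 2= 41.50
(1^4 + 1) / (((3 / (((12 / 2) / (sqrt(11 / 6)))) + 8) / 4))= 0.92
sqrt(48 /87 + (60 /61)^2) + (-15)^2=4 * sqrt(297134) /1769 + 225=226.23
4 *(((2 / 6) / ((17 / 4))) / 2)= 0.16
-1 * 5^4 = -625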